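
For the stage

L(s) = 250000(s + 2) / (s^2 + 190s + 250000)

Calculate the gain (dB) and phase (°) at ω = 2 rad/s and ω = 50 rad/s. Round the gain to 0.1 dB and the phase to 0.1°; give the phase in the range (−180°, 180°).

At s = jω = j2:
zero (s+2): 2 + j2 → |·| = √(2²+2²) = √8 ≈ 2.8284, ∠ = arctan(2/2) ≈ 45.00°
quadratic: (j2)² + 190·j2 + 250000 = 249996 + j380 → |·| ≈ 2.5e+05, ∠ ≈ 0.09°
|L| = 250000 · 2.8284 / 2.5e+05 ≈ 2.8284
Gain = 20 log₁₀(2.8284) ≈ 9.03 dB
∠L = 45.00° − 0.09° = 44.91°

At s = jω = j50:
zero (s+2): 2 + j50 → |·| = √(2²+50²) = √2504 ≈ 50.04, ∠ = arctan(50/2) ≈ 87.71°
quadratic: (j50)² + 190·j50 + 250000 = 247500 + j9500 → |·| ≈ 2.4768e+05, ∠ ≈ 2.20°
|L| = 250000 · 50.04 / 2.4768e+05 ≈ 50.509
Gain = 20 log₁₀(50.509) ≈ 34.07 dB
∠L = 87.71° − 2.20° = 85.51°

ω = 2: 9.0 dB, 44.9°; ω = 50: 34.1 dB, 85.5°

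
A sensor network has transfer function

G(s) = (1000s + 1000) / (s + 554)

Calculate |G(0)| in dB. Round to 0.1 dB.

G(0) = 1000 / 554 ≈ 1.8051
20 log₁₀(1.8051) ≈ 5.13 dB

5.1 dB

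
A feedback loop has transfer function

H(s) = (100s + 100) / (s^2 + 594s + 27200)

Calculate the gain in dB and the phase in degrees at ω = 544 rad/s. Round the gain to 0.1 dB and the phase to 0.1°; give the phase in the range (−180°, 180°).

Substitute s = j544:
Numerator: 100(j544) + 100 = 100 + j54400
Denominator: (j544)^2 + 594(j544) + 27200 = -268736 + j323136
|N| = √(100² + 54400²) ≈ 54400, ∠N ≈ 89.89°
|D| = √(268736² + 323136²) ≈ 4.2028e+05, ∠D ≈ 129.75°
|H| = 54400 / 4.2028e+05 ≈ 0.12944
Gain = 20 log₁₀(0.12944) ≈ -17.76 dB
∠H = 89.89° − 129.75° = -39.86°

-17.8 dB, -39.9°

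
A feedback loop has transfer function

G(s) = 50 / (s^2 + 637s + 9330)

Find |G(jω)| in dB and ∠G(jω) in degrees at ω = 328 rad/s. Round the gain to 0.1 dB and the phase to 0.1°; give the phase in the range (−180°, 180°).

-73.3 dB, -115.2°

Substitute s = j328:
Numerator: 50 = 50 + j0
Denominator: (j328)^2 + 637(j328) + 9330 = -98254 + j208936
|N| = √(50² + 0²) ≈ 50, ∠N ≈ 0.00°
|D| = √(98254² + 208936²) ≈ 2.3089e+05, ∠D ≈ 115.19°
|G| = 50 / 2.3089e+05 ≈ 0.00021655
Gain = 20 log₁₀(0.00021655) ≈ -73.29 dB
∠G = 0.00° − 115.19° = -115.19°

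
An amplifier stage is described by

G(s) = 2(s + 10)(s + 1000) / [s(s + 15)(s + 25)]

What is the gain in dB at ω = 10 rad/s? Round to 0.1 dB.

15.3 dB

At s = jω = j10:
zero (s+10): 10 + j10 → |·| = √(10²+10²) = √200 ≈ 14.142, ∠ = arctan(10/10) ≈ 45.00°
zero (s+1000): 1000 + j10 → |·| = √(1000²+10²) = √1000100 ≈ 1000, ∠ = arctan(10/1000) ≈ 0.57°
pole (s+15): 15 + j10 → |·| = √(15²+10²) = √325 ≈ 18.028, ∠ = arctan(10/15) ≈ 33.69°
pole (s+25): 25 + j10 → |·| = √(25²+10²) = √725 ≈ 26.926, ∠ = arctan(10/25) ≈ 21.80°
pole at origin: |s| = 10, ∠ = 90.00° (in denominator)
|G| = 2 · 14142 / 4854.2 ≈ 5.8267
Gain = 20 log₁₀(5.8267) ≈ 15.31 dB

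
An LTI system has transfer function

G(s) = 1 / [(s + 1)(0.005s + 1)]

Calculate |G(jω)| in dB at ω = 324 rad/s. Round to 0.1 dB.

-55.8 dB

At ω = 324 rad/s:
pole (1 + j324·1) = 1 + j324 → |·| ≈ 324, ∠ ≈ 89.82°
pole (1 + j324·0.005) = 1 + j1.62 → |·| ≈ 1.9038, ∠ ≈ 58.31°
|G| = 1 · 1 / (324 · 1.9038) ≈ 0.0016212
Gain = 20 log₁₀(0.0016212) ≈ -55.80 dB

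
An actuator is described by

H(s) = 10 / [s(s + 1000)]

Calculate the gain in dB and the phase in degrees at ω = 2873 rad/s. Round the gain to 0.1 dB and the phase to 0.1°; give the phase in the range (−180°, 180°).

At s = jω = j2873:
pole (s+1000): 1000 + j2873 → |·| = √(1000²+2873²) = √9254129 ≈ 3042.1, ∠ = arctan(2873/1000) ≈ 70.81°
pole at origin: |s| = 2873, ∠ = 90.00° (in denominator)
|H| = 10 / 8.74e+06 ≈ 1.1442e-06
Gain = 20 log₁₀(1.1442e-06) ≈ -118.83 dB
∠H = 0.00° − 160.81° = -160.81°

-118.8 dB, -160.8°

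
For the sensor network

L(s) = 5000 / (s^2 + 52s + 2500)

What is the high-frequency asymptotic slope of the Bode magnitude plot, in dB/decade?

-40 dB/decade

Each pole contributes −20 dB/decade at high frequency; each zero contributes +20 dB/decade.
Net: 0 zero(s) − 2 pole(s) → -40 dB/decade.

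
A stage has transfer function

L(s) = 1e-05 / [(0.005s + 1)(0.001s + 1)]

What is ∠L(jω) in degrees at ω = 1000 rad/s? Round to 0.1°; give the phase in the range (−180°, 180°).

At ω = 1000 rad/s:
pole (1 + j1000·0.005) = 1 + j5 → |·| ≈ 5.099, ∠ ≈ 78.69°
pole (1 + j1000·0.001) = 1 + j1 → |·| ≈ 1.4142, ∠ ≈ 45.00°
∠L = (0°) − (78.69° + 45.00°) = -123.69°

-123.7°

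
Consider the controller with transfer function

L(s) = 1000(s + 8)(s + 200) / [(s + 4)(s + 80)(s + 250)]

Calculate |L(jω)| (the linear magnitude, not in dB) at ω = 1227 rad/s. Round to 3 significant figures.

0.807

At s = jω = j1227:
zero (s+8): 8 + j1227 → |·| = √(8²+1227²) = √1505593 ≈ 1227, ∠ = arctan(1227/8) ≈ 89.63°
zero (s+200): 200 + j1227 → |·| = √(200²+1227²) = √1545529 ≈ 1243.2, ∠ = arctan(1227/200) ≈ 80.74°
pole (s+4): 4 + j1227 → |·| = √(4²+1227²) = √1505545 ≈ 1227, ∠ = arctan(1227/4) ≈ 89.81°
pole (s+80): 80 + j1227 → |·| = √(80²+1227²) = √1511929 ≈ 1229.6, ∠ = arctan(1227/80) ≈ 86.27°
pole (s+250): 250 + j1227 → |·| = √(250²+1227²) = √1568029 ≈ 1252.2, ∠ = arctan(1227/250) ≈ 78.48°
|L| = 1000 · 1.5254e+06 / 1.8892e+09 ≈ 0.80743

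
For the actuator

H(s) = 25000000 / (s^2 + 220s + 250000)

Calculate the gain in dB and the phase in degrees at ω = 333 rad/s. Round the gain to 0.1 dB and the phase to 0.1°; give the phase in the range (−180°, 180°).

At s = jω = j333:
quadratic: (j333)² + 220·j333 + 250000 = 139111 + j73260 → |·| ≈ 1.5722e+05, ∠ ≈ 27.77°
|H| = 25000000 / 1.5722e+05 ≈ 159.01
Gain = 20 log₁₀(159.01) ≈ 44.03 dB
∠H = 0.00° − 27.77° = -27.77°

44.0 dB, -27.8°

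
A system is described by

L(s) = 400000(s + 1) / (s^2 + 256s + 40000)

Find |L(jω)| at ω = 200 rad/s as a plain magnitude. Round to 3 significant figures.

1.56e+03

At s = jω = j200:
zero (s+1): 1 + j200 → |·| = √(1²+200²) = √40001 ≈ 200, ∠ = arctan(200/1) ≈ 89.71°
quadratic: (j200)² + 256·j200 + 40000 = 0 + j51200 → |·| ≈ 51200, ∠ ≈ 90.00°
|L| = 400000 · 200 / 51200 ≈ 1562.5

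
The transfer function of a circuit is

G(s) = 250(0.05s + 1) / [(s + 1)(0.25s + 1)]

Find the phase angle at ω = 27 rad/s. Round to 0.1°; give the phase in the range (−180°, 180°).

-116.0°

At ω = 27 rad/s:
zero (1 + j27·0.05) = 1 + j1.35 → |·| ≈ 1.68, ∠ ≈ 53.47°
pole (1 + j27·1) = 1 + j27 → |·| ≈ 27.019, ∠ ≈ 87.88°
pole (1 + j27·0.25) = 1 + j6.75 → |·| ≈ 6.8237, ∠ ≈ 81.57°
∠G = (53.47°) − (87.88° + 81.57°) = -115.98°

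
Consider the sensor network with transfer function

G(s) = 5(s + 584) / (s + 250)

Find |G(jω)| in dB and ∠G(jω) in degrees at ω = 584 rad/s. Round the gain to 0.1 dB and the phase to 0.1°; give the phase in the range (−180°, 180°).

At s = jω = j584:
zero (s+584): 584 + j584 → |·| = √(584²+584²) = √682112 ≈ 825.9, ∠ = arctan(584/584) ≈ 45.00°
pole (s+250): 250 + j584 → |·| = √(250²+584²) = √403556 ≈ 635.26, ∠ = arctan(584/250) ≈ 66.83°
|G| = 5 · 825.9 / 635.26 ≈ 6.5005
Gain = 20 log₁₀(6.5005) ≈ 16.26 dB
∠G = 45.00° − 66.83° = -21.83°

16.3 dB, -21.8°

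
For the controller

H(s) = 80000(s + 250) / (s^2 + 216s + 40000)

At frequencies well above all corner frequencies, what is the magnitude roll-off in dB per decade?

-20 dB/decade

Each pole contributes −20 dB/decade at high frequency; each zero contributes +20 dB/decade.
Net: 1 zero(s) − 2 pole(s) → -20 dB/decade.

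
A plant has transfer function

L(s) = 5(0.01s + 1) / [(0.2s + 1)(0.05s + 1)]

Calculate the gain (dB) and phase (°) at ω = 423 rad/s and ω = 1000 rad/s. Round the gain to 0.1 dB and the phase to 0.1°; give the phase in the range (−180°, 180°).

ω = 423: -38.3 dB, -99.9°; ω = 1000: -46.0 dB, -94.3°

At ω = 423 rad/s:
zero (1 + j423·0.01) = 1 + j4.23 → |·| ≈ 4.3466, ∠ ≈ 76.70°
pole (1 + j423·0.2) = 1 + j84.6 → |·| ≈ 84.606, ∠ ≈ 89.32°
pole (1 + j423·0.05) = 1 + j21.15 → |·| ≈ 21.174, ∠ ≈ 87.29°
|L| = 5 · 4.3466 / (84.606 · 21.174) ≈ 0.012132
Gain = 20 log₁₀(0.012132) ≈ -38.32 dB
∠L = (76.70°) − (89.32° + 87.29°) = -99.91°

At ω = 1000 rad/s:
zero (1 + j1000·0.01) = 1 + j10 → |·| ≈ 10.05, ∠ ≈ 84.29°
pole (1 + j1000·0.2) = 1 + j200 → |·| ≈ 200, ∠ ≈ 89.71°
pole (1 + j1000·0.05) = 1 + j50 → |·| ≈ 50.01, ∠ ≈ 88.85°
|L| = 5 · 10.05 / (200 · 50.01) ≈ 0.005024
Gain = 20 log₁₀(0.005024) ≈ -45.98 dB
∠L = (84.29°) − (89.71° + 88.85°) = -94.27°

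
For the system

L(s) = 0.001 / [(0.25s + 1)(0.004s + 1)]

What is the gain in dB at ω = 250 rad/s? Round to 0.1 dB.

At ω = 250 rad/s:
pole (1 + j250·0.25) = 1 + j62.5 → |·| ≈ 62.508, ∠ ≈ 89.08°
pole (1 + j250·0.004) = 1 + j1 → |·| ≈ 1.4142, ∠ ≈ 45.00°
|L| = 0.001 · 1 / (62.508 · 1.4142) ≈ 1.1312e-05
Gain = 20 log₁₀(1.1312e-05) ≈ -98.93 dB

-98.9 dB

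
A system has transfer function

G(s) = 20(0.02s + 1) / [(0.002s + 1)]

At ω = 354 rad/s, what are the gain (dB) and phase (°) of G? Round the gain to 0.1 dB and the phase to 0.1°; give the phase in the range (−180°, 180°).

41.3 dB, 46.7°

At ω = 354 rad/s:
zero (1 + j354·0.02) = 1 + j7.08 → |·| ≈ 7.1503, ∠ ≈ 81.96°
pole (1 + j354·0.002) = 1 + j0.708 → |·| ≈ 1.2253, ∠ ≈ 35.30°
|G| = 20 · 7.1503 / (1.2253) ≈ 116.71
Gain = 20 log₁₀(116.71) ≈ 41.34 dB
∠G = (81.96°) − (35.30°) = 46.66°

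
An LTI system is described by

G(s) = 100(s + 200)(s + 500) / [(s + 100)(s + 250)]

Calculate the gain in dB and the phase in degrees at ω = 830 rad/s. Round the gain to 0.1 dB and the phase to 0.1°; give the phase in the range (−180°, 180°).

At s = jω = j830:
zero (s+200): 200 + j830 → |·| = √(200²+830²) = √728900 ≈ 853.76, ∠ = arctan(830/200) ≈ 76.45°
zero (s+500): 500 + j830 → |·| = √(500²+830²) = √938900 ≈ 968.97, ∠ = arctan(830/500) ≈ 58.93°
pole (s+100): 100 + j830 → |·| = √(100²+830²) = √698900 ≈ 836, ∠ = arctan(830/100) ≈ 83.13°
pole (s+250): 250 + j830 → |·| = √(250²+830²) = √751400 ≈ 866.83, ∠ = arctan(830/250) ≈ 73.24°
|G| = 100 · 8.2727e+05 / 7.2467e+05 ≈ 114.16
Gain = 20 log₁₀(114.16) ≈ 41.15 dB
∠G = 135.38° − 156.37° = -20.99°

41.2 dB, -21.0°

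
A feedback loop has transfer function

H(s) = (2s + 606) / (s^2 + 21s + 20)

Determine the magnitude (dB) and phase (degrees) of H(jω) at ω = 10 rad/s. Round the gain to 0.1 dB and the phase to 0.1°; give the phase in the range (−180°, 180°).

Substitute s = j10:
Numerator: 2(j10) + 606 = 606 + j20
Denominator: (j10)^2 + 21(j10) + 20 = -80 + j210
|N| = √(606² + 20²) ≈ 606.33, ∠N ≈ 1.89°
|D| = √(80² + 210²) ≈ 224.72, ∠D ≈ 110.85°
|H| = 606.33 / 224.72 ≈ 2.6982
Gain = 20 log₁₀(2.6982) ≈ 8.62 dB
∠H = 1.89° − 110.85° = -108.96°

8.6 dB, -109.0°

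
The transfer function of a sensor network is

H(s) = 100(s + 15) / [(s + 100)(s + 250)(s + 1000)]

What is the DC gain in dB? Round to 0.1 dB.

H(0) = 100·15 / (100·250·1000) ≈ 6e-05
20 log₁₀(6e-05) ≈ -84.44 dB

-84.4 dB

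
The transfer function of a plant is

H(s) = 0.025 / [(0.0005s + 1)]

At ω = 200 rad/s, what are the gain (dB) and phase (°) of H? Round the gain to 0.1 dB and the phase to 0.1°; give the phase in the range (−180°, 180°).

At ω = 200 rad/s:
pole (1 + j200·0.0005) = 1 + j0.1 → |·| ≈ 1.005, ∠ ≈ 5.71°
|H| = 0.025 · 1 / (1.005) ≈ 0.024876
Gain = 20 log₁₀(0.024876) ≈ -32.08 dB
∠H = (0°) − (5.71°) = -5.71°

-32.1 dB, -5.7°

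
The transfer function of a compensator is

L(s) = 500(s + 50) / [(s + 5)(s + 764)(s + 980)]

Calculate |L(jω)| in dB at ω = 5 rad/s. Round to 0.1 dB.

-46.5 dB

At s = jω = j5:
zero (s+50): 50 + j5 → |·| = √(50²+5²) = √2525 ≈ 50.249, ∠ = arctan(5/50) ≈ 5.71°
pole (s+5): 5 + j5 → |·| = √(5²+5²) = √50 ≈ 7.0711, ∠ = arctan(5/5) ≈ 45.00°
pole (s+764): 764 + j5 → |·| = √(764²+5²) = √583721 ≈ 764.02, ∠ = arctan(5/764) ≈ 0.37°
pole (s+980): 980 + j5 → |·| = √(980²+5²) = √960425 ≈ 980.01, ∠ = arctan(5/980) ≈ 0.29°
|L| = 500 · 50.249 / 5.2945e+06 ≈ 0.0047454
Gain = 20 log₁₀(0.0047454) ≈ -46.47 dB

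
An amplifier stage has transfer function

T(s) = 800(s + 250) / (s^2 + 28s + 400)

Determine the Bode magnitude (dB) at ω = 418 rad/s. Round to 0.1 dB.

At s = jω = j418:
zero (s+250): 250 + j418 → |·| = √(250²+418²) = √237224 ≈ 487.06, ∠ = arctan(418/250) ≈ 59.12°
quadratic: (j418)² + 28·j418 + 400 = -174324 + j11704 → |·| ≈ 1.7472e+05, ∠ ≈ 176.16°
|T| = 800 · 487.06 / 1.7472e+05 ≈ 2.2301
Gain = 20 log₁₀(2.2301) ≈ 6.97 dB

7.0 dB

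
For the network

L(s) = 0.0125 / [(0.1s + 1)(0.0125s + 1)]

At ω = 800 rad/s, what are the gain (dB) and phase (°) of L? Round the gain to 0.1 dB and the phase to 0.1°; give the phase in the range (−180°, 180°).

-96.2 dB, -173.6°

At ω = 800 rad/s:
pole (1 + j800·0.1) = 1 + j80 → |·| ≈ 80.006, ∠ ≈ 89.28°
pole (1 + j800·0.0125) = 1 + j10 → |·| ≈ 10.05, ∠ ≈ 84.29°
|L| = 0.0125 · 1 / (80.006 · 10.05) ≈ 1.5546e-05
Gain = 20 log₁₀(1.5546e-05) ≈ -96.17 dB
∠L = (0°) − (89.28° + 84.29°) = -173.57°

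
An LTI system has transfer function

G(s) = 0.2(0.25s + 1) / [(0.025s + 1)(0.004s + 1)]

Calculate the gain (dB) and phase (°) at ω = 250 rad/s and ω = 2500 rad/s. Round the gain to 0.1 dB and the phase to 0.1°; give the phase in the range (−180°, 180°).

ω = 250: 2.9 dB, -36.8°; ω = 2500: -14.0 dB, -83.5°

At ω = 250 rad/s:
zero (1 + j250·0.25) = 1 + j62.5 → |·| ≈ 62.508, ∠ ≈ 89.08°
pole (1 + j250·0.025) = 1 + j6.25 → |·| ≈ 6.3295, ∠ ≈ 80.91°
pole (1 + j250·0.004) = 1 + j1 → |·| ≈ 1.4142, ∠ ≈ 45.00°
|G| = 0.2 · 62.508 / (6.3295 · 1.4142) ≈ 1.3966
Gain = 20 log₁₀(1.3966) ≈ 2.90 dB
∠G = (89.08°) − (80.91° + 45.00°) = -36.83°

At ω = 2500 rad/s:
zero (1 + j2500·0.25) = 1 + j625 → |·| ≈ 625, ∠ ≈ 89.91°
pole (1 + j2500·0.025) = 1 + j62.5 → |·| ≈ 62.508, ∠ ≈ 89.08°
pole (1 + j2500·0.004) = 1 + j10 → |·| ≈ 10.05, ∠ ≈ 84.29°
|G| = 0.2 · 625 / (62.508 · 10.05) ≈ 0.19898
Gain = 20 log₁₀(0.19898) ≈ -14.02 dB
∠G = (89.91°) − (89.08° + 84.29°) = -83.46°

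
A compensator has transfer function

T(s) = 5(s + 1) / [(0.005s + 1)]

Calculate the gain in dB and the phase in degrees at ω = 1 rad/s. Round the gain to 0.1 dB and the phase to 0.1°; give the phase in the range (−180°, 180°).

At ω = 1 rad/s:
zero (1 + j1·1) = 1 + j1 → |·| ≈ 1.4142, ∠ ≈ 45.00°
pole (1 + j1·0.005) = 1 + j0.005 → |·| ≈ 1, ∠ ≈ 0.29°
|T| = 5 · 1.4142 / (1) ≈ 7.071
Gain = 20 log₁₀(7.071) ≈ 16.99 dB
∠T = (45.00°) − (0.29°) = 44.71°

17.0 dB, 44.7°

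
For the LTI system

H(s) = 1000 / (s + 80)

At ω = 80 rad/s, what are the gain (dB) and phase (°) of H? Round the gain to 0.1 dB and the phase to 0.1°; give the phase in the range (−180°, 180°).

18.9 dB, -45.0°

At s = jω = j80:
pole (s+80): 80 + j80 → |·| = √(80²+80²) = √12800 ≈ 113.14, ∠ = arctan(80/80) ≈ 45.00°
|H| = 1000 / 113.14 ≈ 8.8386
Gain = 20 log₁₀(8.8386) ≈ 18.93 dB
∠H = 0.00° − 45.00° = -45.00°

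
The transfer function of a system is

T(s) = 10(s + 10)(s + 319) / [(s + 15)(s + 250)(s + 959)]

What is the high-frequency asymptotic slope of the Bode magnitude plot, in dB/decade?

-20 dB/decade

Each pole contributes −20 dB/decade at high frequency; each zero contributes +20 dB/decade.
Net: 2 zero(s) − 3 pole(s) → -20 dB/decade.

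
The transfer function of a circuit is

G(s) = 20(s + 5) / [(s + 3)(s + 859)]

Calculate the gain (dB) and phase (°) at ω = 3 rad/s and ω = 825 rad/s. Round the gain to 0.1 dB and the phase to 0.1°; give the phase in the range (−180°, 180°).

ω = 3: -29.9 dB, -14.2°; ω = 825: -35.5 dB, -44.0°

At s = jω = j3:
zero (s+5): 5 + j3 → |·| = √(5²+3²) = √34 ≈ 5.831, ∠ = arctan(3/5) ≈ 30.96°
pole (s+3): 3 + j3 → |·| = √(3²+3²) = √18 ≈ 4.2426, ∠ = arctan(3/3) ≈ 45.00°
pole (s+859): 859 + j3 → |·| = √(859²+3²) = √737890 ≈ 859.01, ∠ = arctan(3/859) ≈ 0.20°
|G| = 20 · 5.831 / 3644.4 ≈ 0.032
Gain = 20 log₁₀(0.032) ≈ -29.90 dB
∠G = 30.96° − 45.20° = -14.24°

At s = jω = j825:
zero (s+5): 5 + j825 → |·| = √(5²+825²) = √680650 ≈ 825.02, ∠ = arctan(825/5) ≈ 89.65°
pole (s+3): 3 + j825 → |·| = √(3²+825²) = √680634 ≈ 825.01, ∠ = arctan(825/3) ≈ 89.79°
pole (s+859): 859 + j825 → |·| = √(859²+825²) = √1418506 ≈ 1191, ∠ = arctan(825/859) ≈ 43.84°
|G| = 20 · 825.02 / 9.8259e+05 ≈ 0.016793
Gain = 20 log₁₀(0.016793) ≈ -35.50 dB
∠G = 89.65° − 133.63° = -43.98°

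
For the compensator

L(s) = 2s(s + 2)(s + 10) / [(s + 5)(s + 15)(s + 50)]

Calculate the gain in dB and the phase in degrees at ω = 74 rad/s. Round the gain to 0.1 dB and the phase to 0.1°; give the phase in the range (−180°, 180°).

At s = jω = j74:
zero (s+2): 2 + j74 → |·| = √(2²+74²) = √5480 ≈ 74.027, ∠ = arctan(74/2) ≈ 88.45°
zero (s+10): 10 + j74 → |·| = √(10²+74²) = √5576 ≈ 74.673, ∠ = arctan(74/10) ≈ 82.30°
zero at origin: s = j74 → |·| = 74, ∠ = 90.00°
pole (s+5): 5 + j74 → |·| = √(5²+74²) = √5501 ≈ 74.169, ∠ = arctan(74/5) ≈ 86.13°
pole (s+15): 15 + j74 → |·| = √(15²+74²) = √5701 ≈ 75.505, ∠ = arctan(74/15) ≈ 78.54°
pole (s+50): 50 + j74 → |·| = √(50²+74²) = √7976 ≈ 89.308, ∠ = arctan(74/50) ≈ 55.95°
|L| = 2 · 4.0906e+05 / 5.0014e+05 ≈ 1.6358
Gain = 20 log₁₀(1.6358) ≈ 4.27 dB
∠L = 260.75° − 220.62° = 40.13°

4.3 dB, 40.1°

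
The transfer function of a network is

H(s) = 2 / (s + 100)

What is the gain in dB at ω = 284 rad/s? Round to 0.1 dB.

-43.6 dB

At s = jω = j284:
pole (s+100): 100 + j284 → |·| = √(100²+284²) = √90656 ≈ 301.09, ∠ = arctan(284/100) ≈ 70.60°
|H| = 2 / 301.09 ≈ 0.0066425
Gain = 20 log₁₀(0.0066425) ≈ -43.55 dB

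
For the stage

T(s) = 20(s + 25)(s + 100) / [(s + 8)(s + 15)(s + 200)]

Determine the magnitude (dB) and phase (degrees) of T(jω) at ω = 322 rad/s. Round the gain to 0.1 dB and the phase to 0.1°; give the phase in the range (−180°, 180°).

At s = jω = j322:
zero (s+25): 25 + j322 → |·| = √(25²+322²) = √104309 ≈ 322.97, ∠ = arctan(322/25) ≈ 85.56°
zero (s+100): 100 + j322 → |·| = √(100²+322²) = √113684 ≈ 337.17, ∠ = arctan(322/100) ≈ 72.75°
pole (s+8): 8 + j322 → |·| = √(8²+322²) = √103748 ≈ 322.1, ∠ = arctan(322/8) ≈ 88.58°
pole (s+15): 15 + j322 → |·| = √(15²+322²) = √103909 ≈ 322.35, ∠ = arctan(322/15) ≈ 87.33°
pole (s+200): 200 + j322 → |·| = √(200²+322²) = √143684 ≈ 379.06, ∠ = arctan(322/200) ≈ 58.15°
|T| = 20 · 1.089e+05 / 3.9357e+07 ≈ 0.05534
Gain = 20 log₁₀(0.05534) ≈ -25.14 dB
∠T = 158.31° − 234.06° = -75.75°

-25.1 dB, -75.8°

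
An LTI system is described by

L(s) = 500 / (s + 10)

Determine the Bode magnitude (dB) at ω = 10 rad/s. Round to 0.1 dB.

At s = jω = j10:
pole (s+10): 10 + j10 → |·| = √(10²+10²) = √200 ≈ 14.142, ∠ = arctan(10/10) ≈ 45.00°
|L| = 500 / 14.142 ≈ 35.356
Gain = 20 log₁₀(35.356) ≈ 30.97 dB

31.0 dB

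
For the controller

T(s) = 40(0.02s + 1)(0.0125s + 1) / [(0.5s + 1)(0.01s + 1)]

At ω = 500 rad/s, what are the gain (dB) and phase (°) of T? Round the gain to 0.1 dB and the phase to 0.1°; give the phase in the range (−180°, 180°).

At ω = 500 rad/s:
zero (1 + j500·0.02) = 1 + j10 → |·| ≈ 10.05, ∠ ≈ 84.29°
zero (1 + j500·0.0125) = 1 + j6.25 → |·| ≈ 6.3295, ∠ ≈ 80.91°
pole (1 + j500·0.5) = 1 + j250 → |·| ≈ 250, ∠ ≈ 89.77°
pole (1 + j500·0.01) = 1 + j5 → |·| ≈ 5.099, ∠ ≈ 78.69°
|T| = 40 · 10.05 · 6.3295 / (250 · 5.099) ≈ 1.996
Gain = 20 log₁₀(1.996) ≈ 6.00 dB
∠T = (84.29° + 80.91°) − (89.77° + 78.69°) = -3.26°

6.0 dB, -3.3°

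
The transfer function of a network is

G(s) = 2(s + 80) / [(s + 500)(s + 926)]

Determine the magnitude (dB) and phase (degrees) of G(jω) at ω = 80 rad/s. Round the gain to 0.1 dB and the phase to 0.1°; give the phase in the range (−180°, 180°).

-66.4 dB, 31.0°

At s = jω = j80:
zero (s+80): 80 + j80 → |·| = √(80²+80²) = √12800 ≈ 113.14, ∠ = arctan(80/80) ≈ 45.00°
pole (s+500): 500 + j80 → |·| = √(500²+80²) = √256400 ≈ 506.36, ∠ = arctan(80/500) ≈ 9.09°
pole (s+926): 926 + j80 → |·| = √(926²+80²) = √863876 ≈ 929.45, ∠ = arctan(80/926) ≈ 4.94°
|G| = 2 · 113.14 / 4.7064e+05 ≈ 0.00048079
Gain = 20 log₁₀(0.00048079) ≈ -66.36 dB
∠G = 45.00° − 14.03° = 30.97°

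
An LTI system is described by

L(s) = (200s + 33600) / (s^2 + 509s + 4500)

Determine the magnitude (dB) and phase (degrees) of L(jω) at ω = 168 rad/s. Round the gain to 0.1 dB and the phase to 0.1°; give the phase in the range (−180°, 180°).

Substitute s = j168:
Numerator: 200(j168) + 33600 = 33600 + j33600
Denominator: (j168)^2 + 509(j168) + 4500 = -23724 + j85512
|N| = √(33600² + 33600²) ≈ 47518, ∠N ≈ 45.00°
|D| = √(23724² + 85512²) ≈ 88742, ∠D ≈ 105.51°
|L| = 47518 / 88742 ≈ 0.53546
Gain = 20 log₁₀(0.53546) ≈ -5.43 dB
∠L = 45.00° − 105.51° = -60.51°

-5.4 dB, -60.5°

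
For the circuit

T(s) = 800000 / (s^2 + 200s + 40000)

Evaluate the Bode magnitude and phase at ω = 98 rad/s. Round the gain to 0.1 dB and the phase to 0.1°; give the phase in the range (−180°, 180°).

At s = jω = j98:
quadratic: (j98)² + 200·j98 + 40000 = 30396 + j19600 → |·| ≈ 36167, ∠ ≈ 32.81°
|T| = 800000 / 36167 ≈ 22.12
Gain = 20 log₁₀(22.12) ≈ 26.90 dB
∠T = 0.00° − 32.81° = -32.81°

26.9 dB, -32.8°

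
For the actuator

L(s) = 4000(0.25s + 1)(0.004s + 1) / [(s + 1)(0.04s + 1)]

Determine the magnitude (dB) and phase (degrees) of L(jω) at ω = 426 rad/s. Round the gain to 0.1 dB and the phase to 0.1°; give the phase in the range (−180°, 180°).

At ω = 426 rad/s:
zero (1 + j426·0.25) = 1 + j106.5 → |·| ≈ 106.5, ∠ ≈ 89.46°
zero (1 + j426·0.004) = 1 + j1.704 → |·| ≈ 1.9758, ∠ ≈ 59.59°
pole (1 + j426·1) = 1 + j426 → |·| ≈ 426, ∠ ≈ 89.87°
pole (1 + j426·0.04) = 1 + j17.04 → |·| ≈ 17.069, ∠ ≈ 86.64°
|L| = 4000 · 106.5 · 1.9758 / (426 · 17.069) ≈ 115.75
Gain = 20 log₁₀(115.75) ≈ 41.27 dB
∠L = (89.46° + 59.59°) − (89.87° + 86.64°) = -27.46°

41.3 dB, -27.5°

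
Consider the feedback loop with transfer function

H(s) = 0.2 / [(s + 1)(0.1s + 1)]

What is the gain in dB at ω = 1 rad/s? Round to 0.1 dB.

-17.0 dB

At ω = 1 rad/s:
pole (1 + j1·1) = 1 + j1 → |·| ≈ 1.4142, ∠ ≈ 45.00°
pole (1 + j1·0.1) = 1 + j0.1 → |·| ≈ 1.005, ∠ ≈ 5.71°
|H| = 0.2 · 1 / (1.4142 · 1.005) ≈ 0.14072
Gain = 20 log₁₀(0.14072) ≈ -17.03 dB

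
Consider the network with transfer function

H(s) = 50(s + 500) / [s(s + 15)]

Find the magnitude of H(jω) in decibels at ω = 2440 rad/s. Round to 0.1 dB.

-33.6 dB

At s = jω = j2440:
zero (s+500): 500 + j2440 → |·| = √(500²+2440²) = √6203600 ≈ 2490.7, ∠ = arctan(2440/500) ≈ 78.42°
pole (s+15): 15 + j2440 → |·| = √(15²+2440²) = √5953825 ≈ 2440, ∠ = arctan(2440/15) ≈ 89.65°
pole at origin: |s| = 2440, ∠ = 90.00° (in denominator)
|H| = 50 · 2490.7 / 5.9536e+06 ≈ 0.020918
Gain = 20 log₁₀(0.020918) ≈ -33.59 dB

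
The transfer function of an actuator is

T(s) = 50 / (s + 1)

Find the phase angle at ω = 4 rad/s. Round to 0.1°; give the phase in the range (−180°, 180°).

-76.0°

Substitute s = j4:
Numerator: 50 = 50 + j0
Denominator: (j4) + 1 = 1 + j4
|N| = √(50² + 0²) ≈ 50, ∠N ≈ 0.00°
|D| = √(1² + 4²) ≈ 4.1231, ∠D ≈ 75.96°
∠T = 0.00° − 75.96° = -75.96°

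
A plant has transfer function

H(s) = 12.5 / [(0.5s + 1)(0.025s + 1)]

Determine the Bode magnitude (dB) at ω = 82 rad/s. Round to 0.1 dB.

-17.5 dB

At ω = 82 rad/s:
pole (1 + j82·0.5) = 1 + j41 → |·| ≈ 41.012, ∠ ≈ 88.60°
pole (1 + j82·0.025) = 1 + j2.05 → |·| ≈ 2.2809, ∠ ≈ 64.00°
|H| = 12.5 · 1 / (41.012 · 2.2809) ≈ 0.13363
Gain = 20 log₁₀(0.13363) ≈ -17.48 dB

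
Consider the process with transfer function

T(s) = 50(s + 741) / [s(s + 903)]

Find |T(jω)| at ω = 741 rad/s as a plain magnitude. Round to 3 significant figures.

0.0605

At s = jω = j741:
zero (s+741): 741 + j741 → |·| = √(741²+741²) = √1098162 ≈ 1047.9, ∠ = arctan(741/741) ≈ 45.00°
pole (s+903): 903 + j741 → |·| = √(903²+741²) = √1364490 ≈ 1168.1, ∠ = arctan(741/903) ≈ 39.37°
pole at origin: |s| = 741, ∠ = 90.00° (in denominator)
|T| = 50 · 1047.9 / 8.6556e+05 ≈ 0.060533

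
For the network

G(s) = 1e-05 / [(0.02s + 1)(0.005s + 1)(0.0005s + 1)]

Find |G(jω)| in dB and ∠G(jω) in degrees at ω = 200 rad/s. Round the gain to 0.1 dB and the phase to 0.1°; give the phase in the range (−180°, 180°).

-115.4 dB, -126.7°

At ω = 200 rad/s:
pole (1 + j200·0.02) = 1 + j4 → |·| ≈ 4.1231, ∠ ≈ 75.96°
pole (1 + j200·0.005) = 1 + j1 → |·| ≈ 1.4142, ∠ ≈ 45.00°
pole (1 + j200·0.0005) = 1 + j0.1 → |·| ≈ 1.005, ∠ ≈ 5.71°
|G| = 1e-05 · 1 / (4.1231 · 1.4142 · 1.005) ≈ 1.7065e-06
Gain = 20 log₁₀(1.7065e-06) ≈ -115.36 dB
∠G = (0°) − (75.96° + 45.00° + 5.71°) = -126.67°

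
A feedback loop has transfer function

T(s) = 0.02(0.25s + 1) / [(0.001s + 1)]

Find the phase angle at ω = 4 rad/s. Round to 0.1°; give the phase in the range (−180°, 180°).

At ω = 4 rad/s:
zero (1 + j4·0.25) = 1 + j1 → |·| ≈ 1.4142, ∠ ≈ 45.00°
pole (1 + j4·0.001) = 1 + j0.004 → |·| ≈ 1, ∠ ≈ 0.23°
∠T = (45.00°) − (0.23°) = 44.77°

44.8°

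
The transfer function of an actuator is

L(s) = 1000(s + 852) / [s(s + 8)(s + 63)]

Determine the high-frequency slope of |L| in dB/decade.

Each pole contributes −20 dB/decade at high frequency; each zero contributes +20 dB/decade.
Net: 1 zero(s) − 3 pole(s) → -40 dB/decade.

-40 dB/decade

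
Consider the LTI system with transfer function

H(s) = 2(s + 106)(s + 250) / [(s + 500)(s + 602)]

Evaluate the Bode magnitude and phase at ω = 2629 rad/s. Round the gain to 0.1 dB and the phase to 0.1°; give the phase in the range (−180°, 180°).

5.7 dB, 15.9°

At s = jω = j2629:
zero (s+106): 106 + j2629 → |·| = √(106²+2629²) = √6922877 ≈ 2631.1, ∠ = arctan(2629/106) ≈ 87.69°
zero (s+250): 250 + j2629 → |·| = √(250²+2629²) = √6974141 ≈ 2640.9, ∠ = arctan(2629/250) ≈ 84.57°
pole (s+500): 500 + j2629 → |·| = √(500²+2629²) = √7161641 ≈ 2676.1, ∠ = arctan(2629/500) ≈ 79.23°
pole (s+602): 602 + j2629 → |·| = √(602²+2629²) = √7274045 ≈ 2697, ∠ = arctan(2629/602) ≈ 77.10°
|H| = 2 · 6.9485e+06 / 7.2174e+06 ≈ 1.9255
Gain = 20 log₁₀(1.9255) ≈ 5.69 dB
∠H = 172.26° − 156.33° = 15.93°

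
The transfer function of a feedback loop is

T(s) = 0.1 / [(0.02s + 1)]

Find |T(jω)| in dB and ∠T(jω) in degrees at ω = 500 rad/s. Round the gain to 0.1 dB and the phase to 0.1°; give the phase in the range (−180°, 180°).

At ω = 500 rad/s:
pole (1 + j500·0.02) = 1 + j10 → |·| ≈ 10.05, ∠ ≈ 84.29°
|T| = 0.1 · 1 / (10.05) ≈ 0.0099502
Gain = 20 log₁₀(0.0099502) ≈ -40.04 dB
∠T = (0°) − (84.29°) = -84.29°

-40.0 dB, -84.3°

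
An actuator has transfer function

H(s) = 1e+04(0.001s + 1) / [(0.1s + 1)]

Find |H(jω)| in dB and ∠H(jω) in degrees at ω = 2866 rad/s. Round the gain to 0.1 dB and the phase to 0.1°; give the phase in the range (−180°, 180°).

40.5 dB, -19.0°

At ω = 2866 rad/s:
zero (1 + j2866·0.001) = 1 + j2.866 → |·| ≈ 3.0354, ∠ ≈ 70.77°
pole (1 + j2866·0.1) = 1 + j286.6 → |·| ≈ 286.6, ∠ ≈ 89.80°
|H| = 1e+04 · 3.0354 / (286.6) ≈ 105.91
Gain = 20 log₁₀(105.91) ≈ 40.50 dB
∠H = (70.77°) − (89.80°) = -19.03°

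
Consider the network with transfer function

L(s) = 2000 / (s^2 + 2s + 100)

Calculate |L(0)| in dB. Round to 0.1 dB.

L(0) = 2000 / 100 = 20
20 log₁₀(20) ≈ 26.02 dB

26.0 dB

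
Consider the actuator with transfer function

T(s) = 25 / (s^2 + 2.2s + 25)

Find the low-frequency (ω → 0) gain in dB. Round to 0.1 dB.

0.0 dB

T(0) = 25 / 25 = 1
20 log₁₀(1) ≈ 0.00 dB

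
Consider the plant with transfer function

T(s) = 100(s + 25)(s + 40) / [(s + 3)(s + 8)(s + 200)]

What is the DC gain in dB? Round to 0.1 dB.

T(0) = 100·25·40 / (3·8·200) ≈ 20.833
20 log₁₀(20.833) ≈ 26.38 dB

26.4 dB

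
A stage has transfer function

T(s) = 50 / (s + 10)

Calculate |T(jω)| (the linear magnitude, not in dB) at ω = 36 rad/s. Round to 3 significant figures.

At s = jω = j36:
pole (s+10): 10 + j36 → |·| = √(10²+36²) = √1396 ≈ 37.363, ∠ = arctan(36/10) ≈ 74.48°
|T| = 50 / 37.363 ≈ 1.3382

1.34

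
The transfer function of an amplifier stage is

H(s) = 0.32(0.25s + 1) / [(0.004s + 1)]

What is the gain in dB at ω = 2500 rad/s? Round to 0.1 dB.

At ω = 2500 rad/s:
zero (1 + j2500·0.25) = 1 + j625 → |·| ≈ 625, ∠ ≈ 89.91°
pole (1 + j2500·0.004) = 1 + j10 → |·| ≈ 10.05, ∠ ≈ 84.29°
|H| = 0.32 · 625 / (10.05) ≈ 19.9
Gain = 20 log₁₀(19.9) ≈ 25.98 dB

26.0 dB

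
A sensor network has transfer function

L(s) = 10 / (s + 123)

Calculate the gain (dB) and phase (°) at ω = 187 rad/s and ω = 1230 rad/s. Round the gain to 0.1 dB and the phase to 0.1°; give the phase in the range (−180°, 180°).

ω = 187: -27.0 dB, -56.7°; ω = 1230: -41.8 dB, -84.3°

Substitute s = j187:
Numerator: 10 = 10 + j0
Denominator: (j187) + 123 = 123 + j187
|N| = √(10² + 0²) ≈ 10, ∠N ≈ 0.00°
|D| = √(123² + 187²) ≈ 223.83, ∠D ≈ 56.66°
|L| = 10 / 223.83 ≈ 0.044677
Gain = 20 log₁₀(0.044677) ≈ -27.00 dB
∠L = 0.00° − 56.66° = -56.66°

Substitute s = j1230:
Numerator: 10 = 10 + j0
Denominator: (j1230) + 123 = 123 + j1230
|N| = √(10² + 0²) ≈ 10, ∠N ≈ 0.00°
|D| = √(123² + 1230²) ≈ 1236.1, ∠D ≈ 84.29°
|L| = 10 / 1236.1 ≈ 0.00809
Gain = 20 log₁₀(0.00809) ≈ -41.84 dB
∠L = 0.00° − 84.29° = -84.29°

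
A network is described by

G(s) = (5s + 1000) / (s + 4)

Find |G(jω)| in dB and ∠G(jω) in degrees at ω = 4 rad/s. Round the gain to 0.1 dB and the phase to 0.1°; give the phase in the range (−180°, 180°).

Substitute s = j4:
Numerator: 5(j4) + 1000 = 1000 + j20
Denominator: (j4) + 4 = 4 + j4
|N| = √(1000² + 20²) ≈ 1000.2, ∠N ≈ 1.15°
|D| = √(4² + 4²) ≈ 5.6569, ∠D ≈ 45.00°
|G| = 1000.2 / 5.6569 ≈ 176.81
Gain = 20 log₁₀(176.81) ≈ 44.95 dB
∠G = 1.15° − 45.00° = -43.85°

45.0 dB, -43.9°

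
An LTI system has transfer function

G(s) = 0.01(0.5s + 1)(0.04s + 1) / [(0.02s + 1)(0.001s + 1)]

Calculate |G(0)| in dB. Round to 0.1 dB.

G(0) = 0.01 · 1 / 1 = 0.01
20 log₁₀(0.01) ≈ -40.00 dB

-40.0 dB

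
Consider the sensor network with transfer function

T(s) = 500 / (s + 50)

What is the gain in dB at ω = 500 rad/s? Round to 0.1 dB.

At s = jω = j500:
pole (s+50): 50 + j500 → |·| = √(50²+500²) = √252500 ≈ 502.49, ∠ = arctan(500/50) ≈ 84.29°
|T| = 500 / 502.49 ≈ 0.99504
Gain = 20 log₁₀(0.99504) ≈ -0.04 dB

-0.0 dB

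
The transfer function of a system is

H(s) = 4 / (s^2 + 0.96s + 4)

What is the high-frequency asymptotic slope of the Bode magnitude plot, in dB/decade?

Each pole contributes −20 dB/decade at high frequency; each zero contributes +20 dB/decade.
Net: 0 zero(s) − 2 pole(s) → -40 dB/decade.

-40 dB/decade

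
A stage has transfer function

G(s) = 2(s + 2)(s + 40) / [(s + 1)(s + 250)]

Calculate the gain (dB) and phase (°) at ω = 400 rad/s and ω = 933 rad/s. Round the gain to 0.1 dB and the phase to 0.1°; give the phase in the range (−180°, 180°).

At s = jω = j400:
zero (s+2): 2 + j400 → |·| = √(2²+400²) = √160004 ≈ 400, ∠ = arctan(400/2) ≈ 89.71°
zero (s+40): 40 + j400 → |·| = √(40²+400²) = √161600 ≈ 402, ∠ = arctan(400/40) ≈ 84.29°
pole (s+1): 1 + j400 → |·| = √(1²+400²) = √160001 ≈ 400, ∠ = arctan(400/1) ≈ 89.86°
pole (s+250): 250 + j400 → |·| = √(250²+400²) = √222500 ≈ 471.7, ∠ = arctan(400/250) ≈ 57.99°
|G| = 2 · 1.608e+05 / 1.8868e+05 ≈ 1.7045
Gain = 20 log₁₀(1.7045) ≈ 4.63 dB
∠G = 174.00° − 147.85° = 26.15°

At s = jω = j933:
zero (s+2): 2 + j933 → |·| = √(2²+933²) = √870493 ≈ 933, ∠ = arctan(933/2) ≈ 89.88°
zero (s+40): 40 + j933 → |·| = √(40²+933²) = √872089 ≈ 933.86, ∠ = arctan(933/40) ≈ 87.55°
pole (s+1): 1 + j933 → |·| = √(1²+933²) = √870490 ≈ 933, ∠ = arctan(933/1) ≈ 89.94°
pole (s+250): 250 + j933 → |·| = √(250²+933²) = √932989 ≈ 965.91, ∠ = arctan(933/250) ≈ 75.00°
|G| = 2 · 8.7129e+05 / 9.0119e+05 ≈ 1.9336
Gain = 20 log₁₀(1.9336) ≈ 5.73 dB
∠G = 177.43° − 164.94° = 12.49°

ω = 400: 4.6 dB, 26.2°; ω = 933: 5.7 dB, 12.5°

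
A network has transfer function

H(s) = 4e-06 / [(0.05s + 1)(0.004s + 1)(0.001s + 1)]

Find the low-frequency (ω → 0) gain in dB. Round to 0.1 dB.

-108.0 dB

H(0) = 4e-06 · 1 / 1 = 4e-06
20 log₁₀(4e-06) ≈ -107.96 dB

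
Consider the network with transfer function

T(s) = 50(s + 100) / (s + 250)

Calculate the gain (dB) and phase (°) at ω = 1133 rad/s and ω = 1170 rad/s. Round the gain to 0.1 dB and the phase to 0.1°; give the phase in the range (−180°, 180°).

At s = jω = j1133:
zero (s+100): 100 + j1133 → |·| = √(100²+1133²) = √1293689 ≈ 1137.4, ∠ = arctan(1133/100) ≈ 84.96°
pole (s+250): 250 + j1133 → |·| = √(250²+1133²) = √1346189 ≈ 1160.3, ∠ = arctan(1133/250) ≈ 77.56°
|T| = 50 · 1137.4 / 1160.3 ≈ 49.013
Gain = 20 log₁₀(49.013) ≈ 33.81 dB
∠T = 84.96° − 77.56° = 7.40°

At s = jω = j1170:
zero (s+100): 100 + j1170 → |·| = √(100²+1170²) = √1378900 ≈ 1174.3, ∠ = arctan(1170/100) ≈ 85.11°
pole (s+250): 250 + j1170 → |·| = √(250²+1170²) = √1431400 ≈ 1196.4, ∠ = arctan(1170/250) ≈ 77.94°
|T| = 50 · 1174.3 / 1196.4 ≈ 49.076
Gain = 20 log₁₀(49.076) ≈ 33.82 dB
∠T = 85.11° − 77.94° = 7.17°

ω = 1133: 33.8 dB, 7.4°; ω = 1170: 33.8 dB, 7.2°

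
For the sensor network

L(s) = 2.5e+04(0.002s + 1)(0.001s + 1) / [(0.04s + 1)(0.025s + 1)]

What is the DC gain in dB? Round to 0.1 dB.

88.0 dB

L(0) = 2.5e+04 · 1 / 1 = 25000
20 log₁₀(25000) ≈ 87.96 dB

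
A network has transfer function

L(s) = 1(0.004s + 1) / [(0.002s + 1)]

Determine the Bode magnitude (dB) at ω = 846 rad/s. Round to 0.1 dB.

At ω = 846 rad/s:
zero (1 + j846·0.004) = 1 + j3.384 → |·| ≈ 3.5287, ∠ ≈ 73.54°
pole (1 + j846·0.002) = 1 + j1.692 → |·| ≈ 1.9654, ∠ ≈ 59.42°
|L| = 1 · 3.5287 / (1.9654) ≈ 1.7954
Gain = 20 log₁₀(1.7954) ≈ 5.08 dB

5.1 dB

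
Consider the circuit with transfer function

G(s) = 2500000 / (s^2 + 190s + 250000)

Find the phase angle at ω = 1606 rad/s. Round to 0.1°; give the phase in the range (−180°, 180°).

-172.5°

At s = jω = j1606:
quadratic: (j1606)² + 190·j1606 + 250000 = -2329236 + j305140 → |·| ≈ 2.3491e+06, ∠ ≈ 172.54°
∠G = 0.00° − 172.54° = -172.54°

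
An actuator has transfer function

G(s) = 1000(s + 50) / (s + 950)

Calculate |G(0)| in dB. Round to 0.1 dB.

34.4 dB

G(0) = 1000·50 / (950) ≈ 52.632
20 log₁₀(52.632) ≈ 34.42 dB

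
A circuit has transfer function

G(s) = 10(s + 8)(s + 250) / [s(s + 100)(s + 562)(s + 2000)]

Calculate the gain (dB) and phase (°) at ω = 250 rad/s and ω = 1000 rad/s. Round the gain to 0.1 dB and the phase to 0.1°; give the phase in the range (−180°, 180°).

At s = jω = j250:
zero (s+8): 8 + j250 → |·| = √(8²+250²) = √62564 ≈ 250.13, ∠ = arctan(250/8) ≈ 88.17°
zero (s+250): 250 + j250 → |·| = √(250²+250²) = √125000 ≈ 353.55, ∠ = arctan(250/250) ≈ 45.00°
pole (s+100): 100 + j250 → |·| = √(100²+250²) = √72500 ≈ 269.26, ∠ = arctan(250/100) ≈ 68.20°
pole (s+562): 562 + j250 → |·| = √(562²+250²) = √378344 ≈ 615.1, ∠ = arctan(250/562) ≈ 23.98°
pole (s+2000): 2000 + j250 → |·| = √(2000²+250²) = √4062500 ≈ 2015.6, ∠ = arctan(250/2000) ≈ 7.13°
pole at origin: |s| = 250, ∠ = 90.00° (in denominator)
|G| = 10 · 88433 / 8.3457e+10 ≈ 1.0596e-05
Gain = 20 log₁₀(1.0596e-05) ≈ -99.50 dB
∠G = 133.17° − 189.31° = -56.14°

At s = jω = j1000:
zero (s+8): 8 + j1000 → |·| = √(8²+1000²) = √1000064 ≈ 1000, ∠ = arctan(1000/8) ≈ 89.54°
zero (s+250): 250 + j1000 → |·| = √(250²+1000²) = √1062500 ≈ 1030.8, ∠ = arctan(1000/250) ≈ 75.96°
pole (s+100): 100 + j1000 → |·| = √(100²+1000²) = √1010000 ≈ 1005, ∠ = arctan(1000/100) ≈ 84.29°
pole (s+562): 562 + j1000 → |·| = √(562²+1000²) = √1315844 ≈ 1147.1, ∠ = arctan(1000/562) ≈ 60.66°
pole (s+2000): 2000 + j1000 → |·| = √(2000²+1000²) = √5000000 ≈ 2236.1, ∠ = arctan(1000/2000) ≈ 26.57°
pole at origin: |s| = 1000, ∠ = 90.00° (in denominator)
|G| = 10 · 1.0308e+06 / 2.5779e+12 ≈ 3.9986e-06
Gain = 20 log₁₀(3.9986e-06) ≈ -107.96 dB
∠G = 165.50° − 261.52° = -96.02°

ω = 250: -99.5 dB, -56.1°; ω = 1000: -108.0 dB, -96.0°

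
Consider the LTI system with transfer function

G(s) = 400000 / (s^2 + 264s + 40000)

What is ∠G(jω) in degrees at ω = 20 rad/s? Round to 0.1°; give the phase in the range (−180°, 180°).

At s = jω = j20:
quadratic: (j20)² + 264·j20 + 40000 = 39600 + j5280 → |·| ≈ 39950, ∠ ≈ 7.59°
∠G = 0.00° − 7.59° = -7.59°

-7.6°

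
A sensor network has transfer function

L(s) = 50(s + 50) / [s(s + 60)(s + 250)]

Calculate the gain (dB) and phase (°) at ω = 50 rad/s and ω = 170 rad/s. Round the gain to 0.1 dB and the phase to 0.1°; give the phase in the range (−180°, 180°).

ω = 50: -49.0 dB, -96.1°; ω = 170: -60.4 dB, -121.2°

At s = jω = j50:
zero (s+50): 50 + j50 → |·| = √(50²+50²) = √5000 ≈ 70.711, ∠ = arctan(50/50) ≈ 45.00°
pole (s+60): 60 + j50 → |·| = √(60²+50²) = √6100 ≈ 78.102, ∠ = arctan(50/60) ≈ 39.81°
pole (s+250): 250 + j50 → |·| = √(250²+50²) = √65000 ≈ 254.95, ∠ = arctan(50/250) ≈ 11.31°
pole at origin: |s| = 50, ∠ = 90.00° (in denominator)
|L| = 50 · 70.711 / 9.9561e+05 ≈ 0.0035511
Gain = 20 log₁₀(0.0035511) ≈ -48.99 dB
∠L = 45.00° − 141.12° = -96.12°

At s = jω = j170:
zero (s+50): 50 + j170 → |·| = √(50²+170²) = √31400 ≈ 177.2, ∠ = arctan(170/50) ≈ 73.61°
pole (s+60): 60 + j170 → |·| = √(60²+170²) = √32500 ≈ 180.28, ∠ = arctan(170/60) ≈ 70.56°
pole (s+250): 250 + j170 → |·| = √(250²+170²) = √91400 ≈ 302.32, ∠ = arctan(170/250) ≈ 34.22°
pole at origin: |s| = 170, ∠ = 90.00° (in denominator)
|L| = 50 · 177.2 / 9.2654e+06 ≈ 0.00095625
Gain = 20 log₁₀(0.00095625) ≈ -60.39 dB
∠L = 73.61° − 194.78° = -121.17°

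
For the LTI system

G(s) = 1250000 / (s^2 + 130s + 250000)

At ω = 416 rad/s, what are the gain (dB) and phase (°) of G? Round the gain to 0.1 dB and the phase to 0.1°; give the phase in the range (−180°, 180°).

At s = jω = j416:
quadratic: (j416)² + 130·j416 + 250000 = 76944 + j54080 → |·| ≈ 94048, ∠ ≈ 35.10°
|G| = 1250000 / 94048 ≈ 13.291
Gain = 20 log₁₀(13.291) ≈ 22.47 dB
∠G = 0.00° − 35.10° = -35.10°

22.5 dB, -35.1°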